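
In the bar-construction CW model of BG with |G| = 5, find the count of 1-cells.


In the bar-construction CW model of BG, the n-cells are indexed by
n-tuples [g_1|...|g_n] of non-identity elements of G (degenerate
simplices with some g_i = e do not contribute cells), so there are
(|G| - 1)^n n-cells.
For dim = 1 with |G| = 5:
cells = (5 - 1)^1 = 4^1 = 4

4


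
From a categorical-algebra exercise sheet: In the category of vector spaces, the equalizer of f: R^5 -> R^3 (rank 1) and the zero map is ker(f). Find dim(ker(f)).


The equalizer of f and the zero map is ker(f).
By the rank-nullity theorem: dim(ker(f)) = dim(domain) - rank(f).
dim(ker(f)) = 5 - 1 = 4

4


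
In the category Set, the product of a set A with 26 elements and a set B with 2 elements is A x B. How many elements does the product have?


In Set, the product A x B is the Cartesian product.
By the universal property, |A x B| = |A| * |B|.
|A x B| = 26 * 2 = 52

52


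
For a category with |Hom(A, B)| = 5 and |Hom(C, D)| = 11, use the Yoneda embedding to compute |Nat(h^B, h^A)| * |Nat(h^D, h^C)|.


By the Yoneda lemma, Nat(h^B, h^A) is isomorphic to Hom(A, B),
so |Nat(h^B, h^A)| = |Hom(A, B)| and |Nat(h^D, h^C)| = |Hom(C, D)|.
|Hom(A, B)| = 5, |Hom(C, D)| = 11.
|Nat(h^B, h^A) x Nat(h^D, h^C)| = 5 * 11 = 55

55


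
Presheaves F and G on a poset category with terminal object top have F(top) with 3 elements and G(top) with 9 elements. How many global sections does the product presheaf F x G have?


Global sections of a presheaf on a poset with terminal top satisfy
Gamma(H) ~ H(top). Presheaves admit pointwise products, so
(F x G)(top) = F(top) x G(top) (Cartesian product).
|Gamma(F x G)| = |F(top)| * |G(top)| = 3 * 9 = 27.

27


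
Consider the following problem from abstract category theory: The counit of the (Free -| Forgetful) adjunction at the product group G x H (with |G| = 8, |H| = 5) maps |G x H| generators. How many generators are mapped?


The counit epsilon_K: F(U(K)) -> K of the Free-Forgetful adjunction
maps |K| generators of F(U(K)) into K. For K = G x H (the product group),
|G x H| = |G| * |H|.
Total generators mapped = 8 * 5 = 40.

40


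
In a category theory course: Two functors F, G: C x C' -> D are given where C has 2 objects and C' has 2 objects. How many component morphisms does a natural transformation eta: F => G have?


A natural transformation eta: F => G assigns one component morphism per
object of the domain category.
The domain is the product category C x C', so
|Ob(C x C')| = |Ob(C)| * |Ob(C')| = 2 * 2 = 4.
Therefore eta has 4 component morphisms.

4


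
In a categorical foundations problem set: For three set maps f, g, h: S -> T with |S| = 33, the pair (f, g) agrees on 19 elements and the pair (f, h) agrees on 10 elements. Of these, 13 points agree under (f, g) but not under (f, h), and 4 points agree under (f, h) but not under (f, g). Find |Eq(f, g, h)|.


Eq(f, g, h) is the triple-agreement set: points in S where all three
maps take the same value. Using inclusion-exclusion on the pairwise data:
Pair (f, g) agrees on 19 points; pair (f, h) on 10 points.
Points agreeing under (f, g) but not (f, h) = 13; under (f, h) but not (f, g) = 4.
Triple-agreement = agreement-in-(f, g) minus points that agree under (f, g) but not (f, h):
|Eq(f, g, h)| = 19 - 13 = 6
(cross-check via (f, h): 10 - 4 = 6.)

6


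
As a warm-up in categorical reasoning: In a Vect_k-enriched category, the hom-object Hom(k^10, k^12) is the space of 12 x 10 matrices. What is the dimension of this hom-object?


In Vect-enriched categories, Hom(k^n, k^m) is the space of m x n matrices.
dim(Hom(k^10, k^12)) = 12 * 10 = 120

120


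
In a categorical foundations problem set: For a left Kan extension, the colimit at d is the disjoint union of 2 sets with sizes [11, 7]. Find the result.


Pointwise, the left Kan extension (Lan_F H)(d) is the colimit, indexed
by the comma category (F downarrow d), of H composed with the
projection (F downarrow d) -> C. Here that colimit is given
as a coproduct (disjoint union) of sets, so its cardinality is the
sum of the sizes of the summands.
Coproduct of sets with sizes: 11 + 7
= 18

18


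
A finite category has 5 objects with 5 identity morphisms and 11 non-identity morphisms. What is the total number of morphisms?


Each object has an identity morphism, giving 5 identities.
Adding the 11 non-identity morphisms:
Total = 5 + 11 = 16

16


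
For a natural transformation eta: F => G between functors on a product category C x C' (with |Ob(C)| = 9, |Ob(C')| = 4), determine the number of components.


A natural transformation eta: F => G assigns one component morphism per
object of the domain category.
The domain is the product category C x C', so
|Ob(C x C')| = |Ob(C)| * |Ob(C')| = 9 * 4 = 36.
Therefore eta has 36 component morphisms.

36


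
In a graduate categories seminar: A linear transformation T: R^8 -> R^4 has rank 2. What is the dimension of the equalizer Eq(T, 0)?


The equalizer of f and the zero map is ker(f).
By the rank-nullity theorem: dim(ker(f)) = dim(domain) - rank(f).
dim(ker(f)) = 8 - 2 = 6

6


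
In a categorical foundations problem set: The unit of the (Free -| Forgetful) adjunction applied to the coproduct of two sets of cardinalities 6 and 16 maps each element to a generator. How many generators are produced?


The unit eta_X: X -> U(F(X)) of the Free-Forgetful adjunction
maps each element of X to a generator of F(X). For X = S + T (disjoint
union in Set), |S + T| = |S| + |T|.
Total mappings = 6 + 16 = 22.

22


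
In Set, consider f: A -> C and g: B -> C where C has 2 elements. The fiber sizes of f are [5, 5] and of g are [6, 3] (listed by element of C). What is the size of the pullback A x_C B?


The pullback A x_C B consists of pairs (a, b) with f(a) = g(b).
For each element c in C, the fiber product has |f^-1(c)| * |g^-1(c)| elements.
Summing over C: 5 * 6 + 5 * 3
= 30 + 15 = 45

45


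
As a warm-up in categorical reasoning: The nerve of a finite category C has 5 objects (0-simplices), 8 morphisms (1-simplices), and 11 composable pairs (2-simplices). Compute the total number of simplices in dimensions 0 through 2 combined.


The 2-skeleton of the nerve N(C) consists of simplices in dimensions 0, 1, 2:
  |N(C)_0| = 5 (objects)
  |N(C)_1| = 8 (morphisms)
  |N(C)_2| = 11 (composable pairs)
Total = 5 + 8 + 11 = 24

24


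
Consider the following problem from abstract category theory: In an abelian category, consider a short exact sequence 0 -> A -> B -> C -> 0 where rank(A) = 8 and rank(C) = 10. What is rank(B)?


For a short exact sequence 0 -> A -> B -> C -> 0,
rank is additive: rank(B) = rank(A) + rank(C).
rank(B) = 8 + 10 = 18

18


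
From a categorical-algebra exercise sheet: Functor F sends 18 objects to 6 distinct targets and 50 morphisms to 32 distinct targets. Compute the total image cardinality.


The image of F consists of distinct objects and distinct morphisms.
|Im(F)| on objects = 6
|Im(F)| on morphisms = 32
Total image cardinality = 6 + 32 = 38

38


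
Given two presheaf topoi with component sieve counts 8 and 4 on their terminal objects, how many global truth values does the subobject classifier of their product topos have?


In a product of presheaf topoi E_1 x E_2, the subobject classifier
is Omega = Omega_1 x Omega_2 (componentwise), so
|Omega(top)| = |Omega_1(top_1)| * |Omega_2(top_2)|.
= 8 * 4 = 32.

32


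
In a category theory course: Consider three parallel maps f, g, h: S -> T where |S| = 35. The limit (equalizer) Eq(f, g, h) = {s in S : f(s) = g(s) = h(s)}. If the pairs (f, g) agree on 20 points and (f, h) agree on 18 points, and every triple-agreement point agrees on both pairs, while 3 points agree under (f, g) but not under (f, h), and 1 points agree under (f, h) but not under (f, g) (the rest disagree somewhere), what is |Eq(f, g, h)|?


Eq(f, g, h) is the triple-agreement set: points in S where all three
maps take the same value. Using inclusion-exclusion on the pairwise data:
Pair (f, g) agrees on 20 points; pair (f, h) on 18 points.
Points agreeing under (f, g) but not (f, h) = 3; under (f, h) but not (f, g) = 1.
Triple-agreement = agreement-in-(f, g) minus points that agree under (f, g) but not (f, h):
|Eq(f, g, h)| = 20 - 3 = 17
(cross-check via (f, h): 18 - 1 = 17.)

17


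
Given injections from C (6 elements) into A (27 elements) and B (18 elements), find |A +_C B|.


The pushout A +_C B identifies the images of C in A and B.
|A +_C B| = |A| + |B| - |C| (for injections).
= 27 + 18 - 6 = 39

39


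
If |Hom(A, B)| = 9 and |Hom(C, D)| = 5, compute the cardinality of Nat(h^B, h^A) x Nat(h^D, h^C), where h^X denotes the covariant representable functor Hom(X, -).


By the Yoneda lemma, Nat(h^B, h^A) is isomorphic to Hom(A, B),
so |Nat(h^B, h^A)| = |Hom(A, B)| and |Nat(h^D, h^C)| = |Hom(C, D)|.
|Hom(A, B)| = 9, |Hom(C, D)| = 5.
|Nat(h^B, h^A) x Nat(h^D, h^C)| = 9 * 5 = 45

45


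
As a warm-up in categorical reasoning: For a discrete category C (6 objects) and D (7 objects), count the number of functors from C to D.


A functor from a discrete category C to D is determined by
where each object maps. Each of the 6 objects of C can map
to any of the 7 objects of D independently.
Number of functors = 7^6 = 117649

117649


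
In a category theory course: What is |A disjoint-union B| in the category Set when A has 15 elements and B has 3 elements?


In Set, the coproduct A + B is the disjoint union.
|A + B| = |A| + |B| = 15 + 3 = 18

18


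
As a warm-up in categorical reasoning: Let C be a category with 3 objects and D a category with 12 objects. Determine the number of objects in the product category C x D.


The product category C x D has objects that are pairs (c, d).
Number of pairs = |Ob(C)| * |Ob(D)| = 3 * 12 = 36

36


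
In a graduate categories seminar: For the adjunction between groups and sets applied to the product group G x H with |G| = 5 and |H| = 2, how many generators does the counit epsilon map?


The counit epsilon_K: F(U(K)) -> K of the Free-Forgetful adjunction
maps |K| generators of F(U(K)) into K. For K = G x H (the product group),
|G x H| = |G| * |H|.
Total generators mapped = 5 * 2 = 10.

10


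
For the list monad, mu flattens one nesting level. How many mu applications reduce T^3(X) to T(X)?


Each application of mu: T^2 -> T removes one layer of nesting.
Starting at depth 3 (i.e., T^3(X)), we need to reach T(X).
Number of mu applications = 3 - 1 = 2

2


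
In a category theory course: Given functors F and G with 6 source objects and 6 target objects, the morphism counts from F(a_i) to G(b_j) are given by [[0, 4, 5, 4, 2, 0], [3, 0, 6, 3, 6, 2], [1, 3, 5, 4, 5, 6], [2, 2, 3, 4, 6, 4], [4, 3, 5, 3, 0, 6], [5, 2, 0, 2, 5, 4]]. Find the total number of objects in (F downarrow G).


Objects of (F downarrow G) are triples (a, b, h: F(a)->G(b)).
The count equals the sum of all entries in the hom-matrix.
sum(row 0) = 15
sum(row 1) = 20
sum(row 2) = 24
sum(row 3) = 21
sum(row 4) = 21
sum(row 5) = 18
Grand total = 119

119


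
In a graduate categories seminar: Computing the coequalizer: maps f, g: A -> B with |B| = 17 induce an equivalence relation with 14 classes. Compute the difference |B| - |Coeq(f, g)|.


The coequalizer Coeq(f, g) = B / ~ has one element per equivalence class.
|B| = 17, |Coeq(f, g)| = 14.
|B| - |Coeq(f, g)| = 17 - 14 = 3.

3


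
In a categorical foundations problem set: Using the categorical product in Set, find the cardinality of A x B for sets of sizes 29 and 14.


In Set, the product A x B is the Cartesian product.
By the universal property, |A x B| = |A| * |B|.
|A x B| = 29 * 14 = 406

406


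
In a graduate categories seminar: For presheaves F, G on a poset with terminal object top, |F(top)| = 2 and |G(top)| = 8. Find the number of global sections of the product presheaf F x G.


Global sections of a presheaf on a poset with terminal top satisfy
Gamma(H) ~ H(top). Presheaves admit pointwise products, so
(F x G)(top) = F(top) x G(top) (Cartesian product).
|Gamma(F x G)| = |F(top)| * |G(top)| = 2 * 8 = 16.

16


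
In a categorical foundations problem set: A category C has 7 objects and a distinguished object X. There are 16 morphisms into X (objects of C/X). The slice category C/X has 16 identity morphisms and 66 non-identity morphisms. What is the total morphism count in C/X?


In the slice category C/X, objects are morphisms to X.
Identity morphisms: 16 (one per object of C/X).
Non-identity morphisms: 66.
Total = 16 + 66 = 82

82


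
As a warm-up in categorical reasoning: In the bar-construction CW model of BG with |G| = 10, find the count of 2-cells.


In the bar-construction CW model of BG, the n-cells are indexed by
n-tuples [g_1|...|g_n] of non-identity elements of G (degenerate
simplices with some g_i = e do not contribute cells), so there are
(|G| - 1)^n n-cells.
For dim = 2 with |G| = 10:
cells = (10 - 1)^2 = 9^2 = 81

81


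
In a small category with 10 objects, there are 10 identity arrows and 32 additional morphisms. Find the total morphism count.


Each object has an identity morphism, giving 10 identities.
Adding the 32 non-identity morphisms:
Total = 10 + 32 = 42

42


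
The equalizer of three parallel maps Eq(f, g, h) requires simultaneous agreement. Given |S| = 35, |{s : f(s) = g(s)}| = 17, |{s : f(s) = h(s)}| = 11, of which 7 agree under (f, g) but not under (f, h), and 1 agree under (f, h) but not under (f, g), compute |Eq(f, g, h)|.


Eq(f, g, h) is the triple-agreement set: points in S where all three
maps take the same value. Using inclusion-exclusion on the pairwise data:
Pair (f, g) agrees on 17 points; pair (f, h) on 11 points.
Points agreeing under (f, g) but not (f, h) = 7; under (f, h) but not (f, g) = 1.
Triple-agreement = agreement-in-(f, g) minus points that agree under (f, g) but not (f, h):
|Eq(f, g, h)| = 17 - 7 = 10
(cross-check via (f, h): 11 - 1 = 10.)

10


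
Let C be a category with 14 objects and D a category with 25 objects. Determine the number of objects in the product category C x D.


The product category C x D has objects that are pairs (c, d).
Number of pairs = |Ob(C)| * |Ob(D)| = 14 * 25 = 350

350


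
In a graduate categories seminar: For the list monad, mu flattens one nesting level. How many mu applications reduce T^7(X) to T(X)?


Each application of mu: T^2 -> T removes one layer of nesting.
Starting at depth 7 (i.e., T^7(X)), we need to reach T(X).
Number of mu applications = 7 - 1 = 6

6


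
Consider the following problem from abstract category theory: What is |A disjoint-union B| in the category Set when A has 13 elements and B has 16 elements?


In Set, the coproduct A + B is the disjoint union.
|A + B| = |A| + |B| = 13 + 16 = 29

29


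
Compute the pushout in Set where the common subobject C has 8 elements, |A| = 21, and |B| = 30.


The pushout A +_C B identifies the images of C in A and B.
|A +_C B| = |A| + |B| - |C| (for injections).
= 21 + 30 - 8 = 43

43


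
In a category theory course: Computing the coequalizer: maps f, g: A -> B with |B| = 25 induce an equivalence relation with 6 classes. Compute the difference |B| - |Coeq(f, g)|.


The coequalizer Coeq(f, g) = B / ~ has one element per equivalence class.
|B| = 25, |Coeq(f, g)| = 6.
|B| - |Coeq(f, g)| = 25 - 6 = 19.

19


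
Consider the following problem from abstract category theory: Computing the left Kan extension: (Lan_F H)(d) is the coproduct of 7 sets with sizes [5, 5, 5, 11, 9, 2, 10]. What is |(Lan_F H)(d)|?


Pointwise, the left Kan extension (Lan_F H)(d) is the colimit, indexed
by the comma category (F downarrow d), of H composed with the
projection (F downarrow d) -> C. Here that colimit is given
as a coproduct (disjoint union) of sets, so its cardinality is the
sum of the sizes of the summands.
Coproduct of sets with sizes: 5 + 5 + 5 + 11 + 9 + 2 + 10
= 47

47


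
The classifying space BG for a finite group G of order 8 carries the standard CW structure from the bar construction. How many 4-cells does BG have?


In the bar-construction CW model of BG, the n-cells are indexed by
n-tuples [g_1|...|g_n] of non-identity elements of G (degenerate
simplices with some g_i = e do not contribute cells), so there are
(|G| - 1)^n n-cells.
For dim = 4 with |G| = 8:
cells = (8 - 1)^4 = 7^4 = 2401

2401


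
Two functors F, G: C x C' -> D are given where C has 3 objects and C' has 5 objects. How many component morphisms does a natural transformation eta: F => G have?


A natural transformation eta: F => G assigns one component morphism per
object of the domain category.
The domain is the product category C x C', so
|Ob(C x C')| = |Ob(C)| * |Ob(C')| = 3 * 5 = 15.
Therefore eta has 15 component morphisms.

15


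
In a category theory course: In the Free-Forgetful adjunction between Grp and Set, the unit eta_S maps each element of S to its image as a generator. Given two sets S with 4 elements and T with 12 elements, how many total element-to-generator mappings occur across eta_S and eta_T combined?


The unit eta_X: X -> U(F(X)) of the Free-Forgetful adjunction
maps each element of X to a generator of F(X). For X = S + T (disjoint
union in Set), |S + T| = |S| + |T|.
Total mappings = 4 + 12 = 16.

16


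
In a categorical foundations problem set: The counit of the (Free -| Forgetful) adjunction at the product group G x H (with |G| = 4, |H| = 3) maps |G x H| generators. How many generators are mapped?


The counit epsilon_K: F(U(K)) -> K of the Free-Forgetful adjunction
maps |K| generators of F(U(K)) into K. For K = G x H (the product group),
|G x H| = |G| * |H|.
Total generators mapped = 4 * 3 = 12.

12


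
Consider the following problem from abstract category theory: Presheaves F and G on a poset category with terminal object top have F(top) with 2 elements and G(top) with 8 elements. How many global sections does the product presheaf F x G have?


Global sections of a presheaf on a poset with terminal top satisfy
Gamma(H) ~ H(top). Presheaves admit pointwise products, so
(F x G)(top) = F(top) x G(top) (Cartesian product).
|Gamma(F x G)| = |F(top)| * |G(top)| = 2 * 8 = 16.

16


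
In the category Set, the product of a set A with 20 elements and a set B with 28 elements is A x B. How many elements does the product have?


In Set, the product A x B is the Cartesian product.
By the universal property, |A x B| = |A| * |B|.
|A x B| = 20 * 28 = 560

560


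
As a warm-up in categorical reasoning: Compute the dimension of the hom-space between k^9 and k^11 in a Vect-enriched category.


In Vect-enriched categories, Hom(k^n, k^m) is the space of m x n matrices.
dim(Hom(k^9, k^11)) = 11 * 9 = 99

99


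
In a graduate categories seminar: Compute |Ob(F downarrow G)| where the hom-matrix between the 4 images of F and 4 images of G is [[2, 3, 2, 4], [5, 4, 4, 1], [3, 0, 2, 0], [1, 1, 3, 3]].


Objects of (F downarrow G) are triples (a, b, h: F(a)->G(b)).
The count equals the sum of all entries in the hom-matrix.
sum(row 0) = 11
sum(row 1) = 14
sum(row 2) = 5
sum(row 3) = 8
Grand total = 38

38


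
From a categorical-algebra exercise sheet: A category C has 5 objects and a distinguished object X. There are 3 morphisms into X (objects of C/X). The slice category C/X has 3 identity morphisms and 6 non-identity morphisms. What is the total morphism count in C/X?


In the slice category C/X, objects are morphisms to X.
Identity morphisms: 3 (one per object of C/X).
Non-identity morphisms: 6.
Total = 3 + 6 = 9

9


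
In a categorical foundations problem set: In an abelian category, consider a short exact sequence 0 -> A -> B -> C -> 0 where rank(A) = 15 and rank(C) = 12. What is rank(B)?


For a short exact sequence 0 -> A -> B -> C -> 0,
rank is additive: rank(B) = rank(A) + rank(C).
rank(B) = 15 + 12 = 27

27


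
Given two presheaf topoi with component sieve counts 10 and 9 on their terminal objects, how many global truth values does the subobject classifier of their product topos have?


In a product of presheaf topoi E_1 x E_2, the subobject classifier
is Omega = Omega_1 x Omega_2 (componentwise), so
|Omega(top)| = |Omega_1(top_1)| * |Omega_2(top_2)|.
= 10 * 9 = 90.

90


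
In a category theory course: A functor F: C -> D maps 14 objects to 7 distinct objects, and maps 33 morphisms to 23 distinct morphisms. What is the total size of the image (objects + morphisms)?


The image of F consists of distinct objects and distinct morphisms.
|Im(F)| on objects = 7
|Im(F)| on morphisms = 23
Total image cardinality = 7 + 23 = 30

30


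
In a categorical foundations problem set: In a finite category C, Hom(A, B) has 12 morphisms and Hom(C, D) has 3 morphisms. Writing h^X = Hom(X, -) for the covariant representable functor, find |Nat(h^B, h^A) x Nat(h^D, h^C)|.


By the Yoneda lemma, Nat(h^B, h^A) is isomorphic to Hom(A, B),
so |Nat(h^B, h^A)| = |Hom(A, B)| and |Nat(h^D, h^C)| = |Hom(C, D)|.
|Hom(A, B)| = 12, |Hom(C, D)| = 3.
|Nat(h^B, h^A) x Nat(h^D, h^C)| = 12 * 3 = 36

36


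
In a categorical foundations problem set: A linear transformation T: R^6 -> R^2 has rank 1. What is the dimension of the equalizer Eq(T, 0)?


The equalizer of f and the zero map is ker(f).
By the rank-nullity theorem: dim(ker(f)) = dim(domain) - rank(f).
dim(ker(f)) = 6 - 1 = 5

5


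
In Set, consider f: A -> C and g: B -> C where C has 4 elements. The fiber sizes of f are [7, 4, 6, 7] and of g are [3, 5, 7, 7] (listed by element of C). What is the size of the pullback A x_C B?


The pullback A x_C B consists of pairs (a, b) with f(a) = g(b).
For each element c in C, the fiber product has |f^-1(c)| * |g^-1(c)| elements.
Summing over C: 7 * 3 + 4 * 5 + 6 * 7 + 7 * 7
= 21 + 20 + 42 + 49 = 132

132


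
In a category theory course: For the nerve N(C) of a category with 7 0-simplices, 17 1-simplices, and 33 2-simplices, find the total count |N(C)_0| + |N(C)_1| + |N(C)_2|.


The 2-skeleton of the nerve N(C) consists of simplices in dimensions 0, 1, 2:
  |N(C)_0| = 7 (objects)
  |N(C)_1| = 17 (morphisms)
  |N(C)_2| = 33 (composable pairs)
Total = 7 + 17 + 33 = 57

57


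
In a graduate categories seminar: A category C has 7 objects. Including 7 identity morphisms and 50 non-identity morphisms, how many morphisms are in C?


Each object has an identity morphism, giving 7 identities.
Adding the 50 non-identity morphisms:
Total = 7 + 50 = 57

57


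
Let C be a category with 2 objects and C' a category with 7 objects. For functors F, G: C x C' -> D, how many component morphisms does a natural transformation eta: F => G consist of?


A natural transformation eta: F => G assigns one component morphism per
object of the domain category.
The domain is the product category C x C', so
|Ob(C x C')| = |Ob(C)| * |Ob(C')| = 2 * 7 = 14.
Therefore eta has 14 component morphisms.

14


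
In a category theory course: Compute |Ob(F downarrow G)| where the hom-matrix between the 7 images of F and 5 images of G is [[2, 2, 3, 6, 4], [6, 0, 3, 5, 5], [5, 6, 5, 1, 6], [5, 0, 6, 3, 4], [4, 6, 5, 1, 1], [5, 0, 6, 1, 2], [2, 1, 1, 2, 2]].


Objects of (F downarrow G) are triples (a, b, h: F(a)->G(b)).
The count equals the sum of all entries in the hom-matrix.
sum(row 0) = 17
sum(row 1) = 19
sum(row 2) = 23
sum(row 3) = 18
sum(row 4) = 17
sum(row 5) = 14
sum(row 6) = 8
Grand total = 116

116


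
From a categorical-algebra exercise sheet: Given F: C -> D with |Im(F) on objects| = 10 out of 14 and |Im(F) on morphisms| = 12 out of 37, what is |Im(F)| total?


The image of F consists of distinct objects and distinct morphisms.
|Im(F)| on objects = 10
|Im(F)| on morphisms = 12
Total image cardinality = 10 + 12 = 22

22


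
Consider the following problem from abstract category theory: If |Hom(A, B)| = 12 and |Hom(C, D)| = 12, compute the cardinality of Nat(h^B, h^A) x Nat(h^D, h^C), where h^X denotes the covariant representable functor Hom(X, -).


By the Yoneda lemma, Nat(h^B, h^A) is isomorphic to Hom(A, B),
so |Nat(h^B, h^A)| = |Hom(A, B)| and |Nat(h^D, h^C)| = |Hom(C, D)|.
|Hom(A, B)| = 12, |Hom(C, D)| = 12.
|Nat(h^B, h^A) x Nat(h^D, h^C)| = 12 * 12 = 144

144


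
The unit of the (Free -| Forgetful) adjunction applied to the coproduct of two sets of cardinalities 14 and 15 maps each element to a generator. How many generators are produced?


The unit eta_X: X -> U(F(X)) of the Free-Forgetful adjunction
maps each element of X to a generator of F(X). For X = S + T (disjoint
union in Set), |S + T| = |S| + |T|.
Total mappings = 14 + 15 = 29.

29


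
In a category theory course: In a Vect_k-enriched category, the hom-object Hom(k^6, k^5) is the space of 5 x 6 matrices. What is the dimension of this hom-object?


In Vect-enriched categories, Hom(k^n, k^m) is the space of m x n matrices.
dim(Hom(k^6, k^5)) = 5 * 6 = 30

30


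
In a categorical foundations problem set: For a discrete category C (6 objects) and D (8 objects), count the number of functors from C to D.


A functor from a discrete category C to D is determined by
where each object maps. Each of the 6 objects of C can map
to any of the 8 objects of D independently.
Number of functors = 8^6 = 262144

262144


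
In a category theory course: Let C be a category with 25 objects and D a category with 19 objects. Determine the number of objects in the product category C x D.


The product category C x D has objects that are pairs (c, d).
Number of pairs = |Ob(C)| * |Ob(D)| = 25 * 19 = 475

475


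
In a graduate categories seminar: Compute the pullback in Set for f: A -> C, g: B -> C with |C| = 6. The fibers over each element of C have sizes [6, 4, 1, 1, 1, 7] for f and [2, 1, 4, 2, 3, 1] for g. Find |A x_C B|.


The pullback A x_C B consists of pairs (a, b) with f(a) = g(b).
For each element c in C, the fiber product has |f^-1(c)| * |g^-1(c)| elements.
Summing over C: 6 * 2 + 4 * 1 + 1 * 4 + 1 * 2 + 1 * 3 + 7 * 1
= 12 + 4 + 4 + 2 + 3 + 7 = 32

32


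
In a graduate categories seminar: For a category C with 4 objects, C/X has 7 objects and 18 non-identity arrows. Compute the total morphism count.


In the slice category C/X, objects are morphisms to X.
Identity morphisms: 7 (one per object of C/X).
Non-identity morphisms: 18.
Total = 7 + 18 = 25

25


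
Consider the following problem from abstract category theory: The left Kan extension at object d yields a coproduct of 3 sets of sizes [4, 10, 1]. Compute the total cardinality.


Pointwise, the left Kan extension (Lan_F H)(d) is the colimit, indexed
by the comma category (F downarrow d), of H composed with the
projection (F downarrow d) -> C. Here that colimit is given
as a coproduct (disjoint union) of sets, so its cardinality is the
sum of the sizes of the summands.
Coproduct of sets with sizes: 4 + 10 + 1
= 15

15


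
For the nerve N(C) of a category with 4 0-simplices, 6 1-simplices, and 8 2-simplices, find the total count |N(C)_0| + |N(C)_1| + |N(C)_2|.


The 2-skeleton of the nerve N(C) consists of simplices in dimensions 0, 1, 2:
  |N(C)_0| = 4 (objects)
  |N(C)_1| = 6 (morphisms)
  |N(C)_2| = 8 (composable pairs)
Total = 4 + 6 + 8 = 18

18


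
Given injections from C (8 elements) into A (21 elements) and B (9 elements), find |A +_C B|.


The pushout A +_C B identifies the images of C in A and B.
|A +_C B| = |A| + |B| - |C| (for injections).
= 21 + 9 - 8 = 22

22


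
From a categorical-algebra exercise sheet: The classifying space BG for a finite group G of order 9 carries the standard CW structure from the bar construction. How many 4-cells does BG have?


In the bar-construction CW model of BG, the n-cells are indexed by
n-tuples [g_1|...|g_n] of non-identity elements of G (degenerate
simplices with some g_i = e do not contribute cells), so there are
(|G| - 1)^n n-cells.
For dim = 4 with |G| = 9:
cells = (9 - 1)^4 = 8^4 = 4096

4096


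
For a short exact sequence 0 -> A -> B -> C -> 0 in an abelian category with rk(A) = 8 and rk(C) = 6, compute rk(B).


For a short exact sequence 0 -> A -> B -> C -> 0,
rank is additive: rank(B) = rank(A) + rank(C).
rank(B) = 8 + 6 = 14

14


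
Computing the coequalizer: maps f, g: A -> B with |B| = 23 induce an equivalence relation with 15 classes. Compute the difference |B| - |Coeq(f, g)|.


The coequalizer Coeq(f, g) = B / ~ has one element per equivalence class.
|B| = 23, |Coeq(f, g)| = 15.
|B| - |Coeq(f, g)| = 23 - 15 = 8.

8


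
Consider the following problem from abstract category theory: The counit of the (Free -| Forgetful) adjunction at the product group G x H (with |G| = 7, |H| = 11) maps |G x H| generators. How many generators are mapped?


The counit epsilon_K: F(U(K)) -> K of the Free-Forgetful adjunction
maps |K| generators of F(U(K)) into K. For K = G x H (the product group),
|G x H| = |G| * |H|.
Total generators mapped = 7 * 11 = 77.

77


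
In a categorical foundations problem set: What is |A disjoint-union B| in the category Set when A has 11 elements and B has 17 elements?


In Set, the coproduct A + B is the disjoint union.
|A + B| = |A| + |B| = 11 + 17 = 28

28


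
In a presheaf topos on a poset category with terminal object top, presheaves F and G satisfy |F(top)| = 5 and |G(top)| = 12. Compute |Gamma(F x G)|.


Global sections of a presheaf on a poset with terminal top satisfy
Gamma(H) ~ H(top). Presheaves admit pointwise products, so
(F x G)(top) = F(top) x G(top) (Cartesian product).
|Gamma(F x G)| = |F(top)| * |G(top)| = 5 * 12 = 60.

60


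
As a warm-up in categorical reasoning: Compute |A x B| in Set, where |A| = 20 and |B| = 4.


In Set, the product A x B is the Cartesian product.
By the universal property, |A x B| = |A| * |B|.
|A x B| = 20 * 4 = 80

80


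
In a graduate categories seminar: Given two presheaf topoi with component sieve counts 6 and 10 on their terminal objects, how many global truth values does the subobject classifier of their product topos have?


In a product of presheaf topoi E_1 x E_2, the subobject classifier
is Omega = Omega_1 x Omega_2 (componentwise), so
|Omega(top)| = |Omega_1(top_1)| * |Omega_2(top_2)|.
= 6 * 10 = 60.

60


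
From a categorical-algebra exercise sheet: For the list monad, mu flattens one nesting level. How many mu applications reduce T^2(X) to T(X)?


Each application of mu: T^2 -> T removes one layer of nesting.
Starting at depth 2 (i.e., T^2(X)), we need to reach T(X).
Number of mu applications = 2 - 1 = 1

1


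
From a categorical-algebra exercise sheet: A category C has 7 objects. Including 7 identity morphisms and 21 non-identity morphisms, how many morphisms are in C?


Each object has an identity morphism, giving 7 identities.
Adding the 21 non-identity morphisms:
Total = 7 + 21 = 28

28


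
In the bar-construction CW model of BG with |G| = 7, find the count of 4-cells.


In the bar-construction CW model of BG, the n-cells are indexed by
n-tuples [g_1|...|g_n] of non-identity elements of G (degenerate
simplices with some g_i = e do not contribute cells), so there are
(|G| - 1)^n n-cells.
For dim = 4 with |G| = 7:
cells = (7 - 1)^4 = 6^4 = 1296

1296


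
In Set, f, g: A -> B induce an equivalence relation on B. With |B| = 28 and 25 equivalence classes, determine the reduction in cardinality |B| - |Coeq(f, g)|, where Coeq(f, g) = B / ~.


The coequalizer Coeq(f, g) = B / ~ has one element per equivalence class.
|B| = 28, |Coeq(f, g)| = 25.
|B| - |Coeq(f, g)| = 28 - 25 = 3.

3


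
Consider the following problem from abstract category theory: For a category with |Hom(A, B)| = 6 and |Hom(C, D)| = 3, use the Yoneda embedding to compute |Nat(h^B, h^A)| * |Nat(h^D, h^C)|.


By the Yoneda lemma, Nat(h^B, h^A) is isomorphic to Hom(A, B),
so |Nat(h^B, h^A)| = |Hom(A, B)| and |Nat(h^D, h^C)| = |Hom(C, D)|.
|Hom(A, B)| = 6, |Hom(C, D)| = 3.
|Nat(h^B, h^A) x Nat(h^D, h^C)| = 6 * 3 = 18

18


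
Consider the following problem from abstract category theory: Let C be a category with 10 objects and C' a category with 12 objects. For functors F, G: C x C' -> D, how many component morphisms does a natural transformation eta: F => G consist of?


A natural transformation eta: F => G assigns one component morphism per
object of the domain category.
The domain is the product category C x C', so
|Ob(C x C')| = |Ob(C)| * |Ob(C')| = 10 * 12 = 120.
Therefore eta has 120 component morphisms.

120


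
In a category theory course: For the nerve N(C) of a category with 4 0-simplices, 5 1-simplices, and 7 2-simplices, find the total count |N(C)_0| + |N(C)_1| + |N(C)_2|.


The 2-skeleton of the nerve N(C) consists of simplices in dimensions 0, 1, 2:
  |N(C)_0| = 4 (objects)
  |N(C)_1| = 5 (morphisms)
  |N(C)_2| = 7 (composable pairs)
Total = 4 + 5 + 7 = 16

16


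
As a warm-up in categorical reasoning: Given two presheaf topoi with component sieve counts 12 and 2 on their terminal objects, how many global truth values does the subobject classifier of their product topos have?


In a product of presheaf topoi E_1 x E_2, the subobject classifier
is Omega = Omega_1 x Omega_2 (componentwise), so
|Omega(top)| = |Omega_1(top_1)| * |Omega_2(top_2)|.
= 12 * 2 = 24.

24


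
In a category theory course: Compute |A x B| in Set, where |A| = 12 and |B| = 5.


In Set, the product A x B is the Cartesian product.
By the universal property, |A x B| = |A| * |B|.
|A x B| = 12 * 5 = 60

60


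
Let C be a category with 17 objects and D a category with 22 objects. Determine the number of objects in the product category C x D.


The product category C x D has objects that are pairs (c, d).
Number of pairs = |Ob(C)| * |Ob(D)| = 17 * 22 = 374

374


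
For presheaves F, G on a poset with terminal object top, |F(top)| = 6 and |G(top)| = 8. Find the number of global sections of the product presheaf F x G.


Global sections of a presheaf on a poset with terminal top satisfy
Gamma(H) ~ H(top). Presheaves admit pointwise products, so
(F x G)(top) = F(top) x G(top) (Cartesian product).
|Gamma(F x G)| = |F(top)| * |G(top)| = 6 * 8 = 48.

48


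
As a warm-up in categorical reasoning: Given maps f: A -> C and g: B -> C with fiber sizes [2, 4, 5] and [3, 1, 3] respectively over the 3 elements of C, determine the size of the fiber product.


The pullback A x_C B consists of pairs (a, b) with f(a) = g(b).
For each element c in C, the fiber product has |f^-1(c)| * |g^-1(c)| elements.
Summing over C: 2 * 3 + 4 * 1 + 5 * 3
= 6 + 4 + 15 = 25

25


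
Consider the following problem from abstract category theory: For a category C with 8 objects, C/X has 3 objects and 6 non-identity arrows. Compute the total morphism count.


In the slice category C/X, objects are morphisms to X.
Identity morphisms: 3 (one per object of C/X).
Non-identity morphisms: 6.
Total = 3 + 6 = 9

9


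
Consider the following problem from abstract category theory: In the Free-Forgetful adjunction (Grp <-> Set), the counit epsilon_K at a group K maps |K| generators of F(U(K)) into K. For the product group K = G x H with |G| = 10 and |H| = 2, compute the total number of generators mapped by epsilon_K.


The counit epsilon_K: F(U(K)) -> K of the Free-Forgetful adjunction
maps |K| generators of F(U(K)) into K. For K = G x H (the product group),
|G x H| = |G| * |H|.
Total generators mapped = 10 * 2 = 20.

20


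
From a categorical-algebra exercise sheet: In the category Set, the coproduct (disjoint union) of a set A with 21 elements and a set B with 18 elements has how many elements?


In Set, the coproduct A + B is the disjoint union.
|A + B| = |A| + |B| = 21 + 18 = 39

39


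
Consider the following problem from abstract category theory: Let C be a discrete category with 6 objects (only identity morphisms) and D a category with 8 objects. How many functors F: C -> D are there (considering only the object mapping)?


A functor from a discrete category C to D is determined by
where each object maps. Each of the 6 objects of C can map
to any of the 8 objects of D independently.
Number of functors = 8^6 = 262144

262144


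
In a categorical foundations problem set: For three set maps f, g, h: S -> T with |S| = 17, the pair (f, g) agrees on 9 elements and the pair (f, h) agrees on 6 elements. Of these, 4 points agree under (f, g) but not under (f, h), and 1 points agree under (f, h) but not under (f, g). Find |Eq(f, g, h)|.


Eq(f, g, h) is the triple-agreement set: points in S where all three
maps take the same value. Using inclusion-exclusion on the pairwise data:
Pair (f, g) agrees on 9 points; pair (f, h) on 6 points.
Points agreeing under (f, g) but not (f, h) = 4; under (f, h) but not (f, g) = 1.
Triple-agreement = agreement-in-(f, g) minus points that agree under (f, g) but not (f, h):
|Eq(f, g, h)| = 9 - 4 = 5
(cross-check via (f, h): 6 - 1 = 5.)

5


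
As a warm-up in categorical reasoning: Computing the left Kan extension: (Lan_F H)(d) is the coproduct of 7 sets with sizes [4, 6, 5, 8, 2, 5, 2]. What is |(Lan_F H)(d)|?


Pointwise, the left Kan extension (Lan_F H)(d) is the colimit, indexed
by the comma category (F downarrow d), of H composed with the
projection (F downarrow d) -> C. Here that colimit is given
as a coproduct (disjoint union) of sets, so its cardinality is the
sum of the sizes of the summands.
Coproduct of sets with sizes: 4 + 6 + 5 + 8 + 2 + 5 + 2
= 32

32


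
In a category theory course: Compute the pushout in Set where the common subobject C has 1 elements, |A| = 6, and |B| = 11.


The pushout A +_C B identifies the images of C in A and B.
|A +_C B| = |A| + |B| - |C| (for injections).
= 6 + 11 - 1 = 16

16


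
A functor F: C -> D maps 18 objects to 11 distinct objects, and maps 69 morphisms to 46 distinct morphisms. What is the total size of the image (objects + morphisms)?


The image of F consists of distinct objects and distinct morphisms.
|Im(F)| on objects = 11
|Im(F)| on morphisms = 46
Total image cardinality = 11 + 46 = 57

57


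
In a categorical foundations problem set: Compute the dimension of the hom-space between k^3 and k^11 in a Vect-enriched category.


In Vect-enriched categories, Hom(k^n, k^m) is the space of m x n matrices.
dim(Hom(k^3, k^11)) = 11 * 3 = 33

33


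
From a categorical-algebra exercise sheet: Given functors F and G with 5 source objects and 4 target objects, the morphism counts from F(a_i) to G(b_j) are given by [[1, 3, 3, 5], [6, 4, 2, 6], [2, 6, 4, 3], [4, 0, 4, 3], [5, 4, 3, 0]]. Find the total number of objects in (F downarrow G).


Objects of (F downarrow G) are triples (a, b, h: F(a)->G(b)).
The count equals the sum of all entries in the hom-matrix.
sum(row 0) = 12
sum(row 1) = 18
sum(row 2) = 15
sum(row 3) = 11
sum(row 4) = 12
Grand total = 68

68


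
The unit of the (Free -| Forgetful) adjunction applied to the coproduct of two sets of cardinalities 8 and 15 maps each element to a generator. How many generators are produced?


The unit eta_X: X -> U(F(X)) of the Free-Forgetful adjunction
maps each element of X to a generator of F(X). For X = S + T (disjoint
union in Set), |S + T| = |S| + |T|.
Total mappings = 8 + 15 = 23.

23


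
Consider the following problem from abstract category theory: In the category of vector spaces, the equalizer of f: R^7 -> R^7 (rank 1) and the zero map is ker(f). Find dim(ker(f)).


The equalizer of f and the zero map is ker(f).
By the rank-nullity theorem: dim(ker(f)) = dim(domain) - rank(f).
dim(ker(f)) = 7 - 1 = 6

6


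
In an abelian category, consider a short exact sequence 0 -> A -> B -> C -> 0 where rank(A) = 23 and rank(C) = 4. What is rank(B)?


For a short exact sequence 0 -> A -> B -> C -> 0,
rank is additive: rank(B) = rank(A) + rank(C).
rank(B) = 23 + 4 = 27

27


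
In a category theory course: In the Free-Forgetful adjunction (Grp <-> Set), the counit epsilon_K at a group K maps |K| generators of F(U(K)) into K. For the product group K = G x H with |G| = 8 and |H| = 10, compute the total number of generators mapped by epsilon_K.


The counit epsilon_K: F(U(K)) -> K of the Free-Forgetful adjunction
maps |K| generators of F(U(K)) into K. For K = G x H (the product group),
|G x H| = |G| * |H|.
Total generators mapped = 8 * 10 = 80.

80
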